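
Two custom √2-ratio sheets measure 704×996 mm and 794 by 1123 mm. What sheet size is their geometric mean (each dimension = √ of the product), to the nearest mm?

748 × 1058 mm

Short side: √(704 · 794) = √558976 ≈ 747.6 → 748 mm
Long side: √(996 · 1123) = √1118508 ≈ 1057.6 → 1058 mm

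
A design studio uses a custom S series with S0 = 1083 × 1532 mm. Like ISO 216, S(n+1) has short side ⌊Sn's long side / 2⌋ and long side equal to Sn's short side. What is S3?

S1: ⌊1532/2⌋ × 1083 = 766 × 1083 mm
S2: ⌊1083/2⌋ × 766 = 541 × 766 mm
S3: ⌊766/2⌋ × 541 = 383 × 541 mm

383 × 541 mm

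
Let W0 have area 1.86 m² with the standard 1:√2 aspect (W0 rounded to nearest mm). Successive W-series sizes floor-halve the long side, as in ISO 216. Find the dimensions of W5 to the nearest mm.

Let W0's short side be w mm. w · w√2 = 1.86 m² = 1,860,000 mm², so w ≈ 1146.8 mm and w√2 ≈ 1621.9 mm → W0 = 1147 × 1622 mm.
W1: ⌊1622/2⌋ × 1147 = 811 × 1147 mm
W2: ⌊1147/2⌋ × 811 = 573 × 811 mm
W3: ⌊811/2⌋ × 573 = 405 × 573 mm
W4: ⌊573/2⌋ × 405 = 286 × 405 mm
W5: ⌊405/2⌋ × 286 = 202 × 286 mm

202 × 286 mm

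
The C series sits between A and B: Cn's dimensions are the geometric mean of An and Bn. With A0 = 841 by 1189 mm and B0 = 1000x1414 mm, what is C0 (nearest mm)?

917 × 1297 mm

Short side: √(841 · 1000) = √841000 ≈ 917.1 → 917 mm
Long side: √(1189 · 1414) = √1681246 ≈ 1296.6 → 1297 mm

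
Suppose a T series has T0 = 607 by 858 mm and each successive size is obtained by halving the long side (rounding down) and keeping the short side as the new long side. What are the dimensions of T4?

151 × 214 mm

T1: ⌊858/2⌋ × 607 = 429 × 607 mm
T2: ⌊607/2⌋ × 429 = 303 × 429 mm
T3: ⌊429/2⌋ × 303 = 214 × 303 mm
T4: ⌊303/2⌋ × 214 = 151 × 214 mm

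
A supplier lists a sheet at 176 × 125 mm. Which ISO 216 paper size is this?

B6 (125 × 176 mm)

Aspect ratio 176/125 ≈ 1.408 — close to the ISO √2 ≈ 1.414.
In the B-series (B0 = 1000 × 1414 mm): B6 = 125 × 176 mm.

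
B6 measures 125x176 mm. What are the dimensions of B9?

44 × 62 mm

B7: ⌊176/2⌋ × 125 = 88 × 125 mm
B8: ⌊125/2⌋ × 88 = 62 × 88 mm
B9: ⌊88/2⌋ × 62 = 44 × 62 mm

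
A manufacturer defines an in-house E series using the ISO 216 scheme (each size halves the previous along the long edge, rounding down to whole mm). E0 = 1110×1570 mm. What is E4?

E1: ⌊1570/2⌋ × 1110 = 785 × 1110 mm
E2: ⌊1110/2⌋ × 785 = 555 × 785 mm
E3: ⌊785/2⌋ × 555 = 392 × 555 mm
E4: ⌊555/2⌋ × 392 = 277 × 392 mm

277 × 392 mm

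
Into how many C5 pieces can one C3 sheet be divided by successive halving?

Each ISO step halves the sheet: 1 × C3 → 2 × C4 → 4 × C5
From C3 to C5 is 2 halving steps: 2^2 = 4.

4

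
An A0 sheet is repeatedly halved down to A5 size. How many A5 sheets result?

32

Each ISO step halves the sheet: 1 × A0 → 2 × A1 → 4 × A2 → 8 × A3 → …
From A0 to A5 is 5 halving steps: 2^5 = 32.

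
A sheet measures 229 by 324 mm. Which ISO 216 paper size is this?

C4 (229 × 324 mm)

Aspect ratio 324/229 ≈ 1.415 — close to the ISO √2 ≈ 1.414.
In the C-series (envelope sizes, between A and B): C4 = 229 × 324 mm.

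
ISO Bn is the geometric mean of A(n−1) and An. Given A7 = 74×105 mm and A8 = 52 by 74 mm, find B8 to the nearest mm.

62 × 88 mm

Short side: √(74 · 52) = √3848 ≈ 62.0 → 62 mm
Long side: √(105 · 74) = √7770 ≈ 88.1 → 88 mm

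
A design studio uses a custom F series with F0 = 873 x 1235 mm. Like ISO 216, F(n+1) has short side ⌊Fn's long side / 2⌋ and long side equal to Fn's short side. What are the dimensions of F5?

F1: ⌊1235/2⌋ × 873 = 617 × 873 mm
F2: ⌊873/2⌋ × 617 = 436 × 617 mm
F3: ⌊617/2⌋ × 436 = 308 × 436 mm
F4: ⌊436/2⌋ × 308 = 218 × 308 mm
F5: ⌊308/2⌋ × 218 = 154 × 218 mm

154 × 218 mm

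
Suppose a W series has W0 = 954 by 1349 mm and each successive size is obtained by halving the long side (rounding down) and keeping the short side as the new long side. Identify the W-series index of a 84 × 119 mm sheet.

W7

W0: 954 × 1349 mm
W1: 674 × 954 mm
W2: 477 × 674 mm
W3: 337 × 477 mm
W4: 238 × 337 mm
W5: 168 × 238 mm
W6: 119 × 168 mm
W7: 84 × 119 mm
W8: 59 × 84 mm
→ matches W7.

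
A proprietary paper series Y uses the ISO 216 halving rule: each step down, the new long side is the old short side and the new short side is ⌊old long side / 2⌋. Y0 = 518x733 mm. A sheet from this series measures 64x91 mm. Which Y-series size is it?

Y0: 518 × 733 mm
Y1: 366 × 518 mm
Y2: 259 × 366 mm
Y3: 183 × 259 mm
Y4: 129 × 183 mm
Y5: 91 × 129 mm
Y6: 64 × 91 mm
Y7: 45 × 64 mm
→ matches Y6.

Y6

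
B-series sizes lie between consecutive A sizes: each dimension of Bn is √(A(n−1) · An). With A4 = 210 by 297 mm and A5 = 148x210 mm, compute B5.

176 × 250 mm

Short side: √(210 · 148) = √31080 ≈ 176.3 → 176 mm
Long side: √(297 · 210) = √62370 ≈ 249.7 → 250 mm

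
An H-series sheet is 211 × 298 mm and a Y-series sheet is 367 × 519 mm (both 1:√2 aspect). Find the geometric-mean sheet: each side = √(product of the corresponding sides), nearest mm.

278 × 393 mm

Short side: √(211 · 367) = √77437 ≈ 278.3 → 278 mm
Long side: √(298 · 519) = √154662 ≈ 393.3 → 393 mm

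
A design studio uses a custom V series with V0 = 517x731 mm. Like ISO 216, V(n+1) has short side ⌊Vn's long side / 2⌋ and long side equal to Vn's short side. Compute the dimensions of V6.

64 × 91 mm

V1: ⌊731/2⌋ × 517 = 365 × 517 mm
V2: ⌊517/2⌋ × 365 = 258 × 365 mm
V3: ⌊365/2⌋ × 258 = 182 × 258 mm
V4: ⌊258/2⌋ × 182 = 129 × 182 mm
V5: ⌊182/2⌋ × 129 = 91 × 129 mm
V6: ⌊129/2⌋ × 91 = 64 × 91 mm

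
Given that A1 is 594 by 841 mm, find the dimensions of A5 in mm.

A2: ⌊841/2⌋ × 594 = 420 × 594 mm
A3: ⌊594/2⌋ × 420 = 297 × 420 mm
A4: ⌊420/2⌋ × 297 = 210 × 297 mm
A5: ⌊297/2⌋ × 210 = 148 × 210 mm

148 × 210 mm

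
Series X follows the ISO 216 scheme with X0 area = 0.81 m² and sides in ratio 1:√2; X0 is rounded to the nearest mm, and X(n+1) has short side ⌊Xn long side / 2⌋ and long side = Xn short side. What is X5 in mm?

Let X0's short side be w mm. w · w√2 = 0.81 m² = 810,000 mm², so w ≈ 756.8 mm and w√2 ≈ 1070.3 mm → X0 = 757 × 1070 mm.
X1: ⌊1070/2⌋ × 757 = 535 × 757 mm
X2: ⌊757/2⌋ × 535 = 378 × 535 mm
X3: ⌊535/2⌋ × 378 = 267 × 378 mm
X4: ⌊378/2⌋ × 267 = 189 × 267 mm
X5: ⌊267/2⌋ × 189 = 133 × 189 mm

133 × 189 mm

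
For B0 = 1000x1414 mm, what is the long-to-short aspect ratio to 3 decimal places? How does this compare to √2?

1414 / 1000 = 1.414
Matches √2 ≈ 1.414 — the ISO 216 defining ratio.

1.414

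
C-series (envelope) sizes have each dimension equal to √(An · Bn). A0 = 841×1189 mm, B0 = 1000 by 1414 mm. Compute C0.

Short side: √(841 · 1000) = √841000 ≈ 917.1 → 917 mm
Long side: √(1189 · 1414) = √1681246 ≈ 1296.6 → 1297 mm

917 × 1297 mm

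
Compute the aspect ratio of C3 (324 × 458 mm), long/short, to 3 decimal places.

458 / 324 = 1.414
Matches √2 ≈ 1.414 — the ISO 216 defining ratio.

1.414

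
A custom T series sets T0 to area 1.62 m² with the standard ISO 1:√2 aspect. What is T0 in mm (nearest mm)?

Let the short side be w mm. Then w · w√2 = 1.62 m² = 1,620,000 mm².
w² = 1,620,000/√2, so w ≈ 1070.3 mm; long side = w√2 ≈ 1513.6 mm.

1070 × 1514 mm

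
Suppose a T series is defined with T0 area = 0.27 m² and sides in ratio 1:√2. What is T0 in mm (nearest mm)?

437 × 618 mm

Let the short side be w mm. Then w · w√2 = 0.27 m² = 270,000 mm².
w² = 270,000/√2, so w ≈ 436.9 mm; long side = w√2 ≈ 617.9 mm.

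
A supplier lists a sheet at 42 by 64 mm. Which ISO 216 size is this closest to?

Aspect ratio 64/42 ≈ 1.524 (ISO target is √2 ≈ 1.414).
In the B-series (B0 = 1000 × 1414 mm): B9 = 44 × 62 mm.
Off by 4 mm total — nearest standard size.

B9 (44 × 62 mm)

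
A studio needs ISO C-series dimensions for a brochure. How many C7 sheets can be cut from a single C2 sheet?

32

Each ISO step halves the sheet: 1 × C2 → 2 × C3 → 4 × C4 → 8 × C5 → …
From C2 to C7 is 5 halving steps: 2^5 = 32.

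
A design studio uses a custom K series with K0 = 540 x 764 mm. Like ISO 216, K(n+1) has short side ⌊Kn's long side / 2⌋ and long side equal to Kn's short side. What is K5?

95 × 135 mm

K1 = 382 × 540 mm (from K0 by 1 halving).
K2: ⌊540/2⌋ × 382 = 270 × 382 mm
K3: ⌊382/2⌋ × 270 = 191 × 270 mm
K4: ⌊270/2⌋ × 191 = 135 × 191 mm
K5: ⌊191/2⌋ × 135 = 95 × 135 mm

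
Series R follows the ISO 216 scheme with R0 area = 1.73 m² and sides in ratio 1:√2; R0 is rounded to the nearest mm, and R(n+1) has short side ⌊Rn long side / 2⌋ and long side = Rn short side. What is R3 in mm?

391 × 553 mm

Let R0's short side be w mm. w · w√2 = 1.73 m² = 1,730,000 mm², so w ≈ 1106.0 mm and w√2 ≈ 1564.2 mm → R0 = 1106 × 1564 mm.
R1: ⌊1564/2⌋ × 1106 = 782 × 1106 mm
R2: ⌊1106/2⌋ × 782 = 553 × 782 mm
R3: ⌊782/2⌋ × 553 = 391 × 553 mm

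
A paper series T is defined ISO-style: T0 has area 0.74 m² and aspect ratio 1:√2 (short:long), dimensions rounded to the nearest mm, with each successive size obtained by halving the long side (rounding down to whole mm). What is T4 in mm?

180 × 255 mm

Let T0's short side be w mm. w · w√2 = 0.74 m² = 740,000 mm², so w ≈ 723.4 mm and w√2 ≈ 1023.0 mm → T0 = 723 × 1023 mm.
T1: ⌊1023/2⌋ × 723 = 511 × 723 mm
T2: ⌊723/2⌋ × 511 = 361 × 511 mm
T3: ⌊511/2⌋ × 361 = 255 × 361 mm
T4: ⌊361/2⌋ × 255 = 180 × 255 mm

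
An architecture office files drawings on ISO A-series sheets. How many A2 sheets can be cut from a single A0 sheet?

4

Each ISO step halves the sheet: 1 × A0 → 2 × A1 → 4 × A2
From A0 to A2 is 2 halving steps: 2^2 = 4.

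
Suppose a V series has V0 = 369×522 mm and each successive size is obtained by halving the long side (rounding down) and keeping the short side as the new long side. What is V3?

V1: ⌊522/2⌋ × 369 = 261 × 369 mm
V2: ⌊369/2⌋ × 261 = 184 × 261 mm
V3: ⌊261/2⌋ × 184 = 130 × 184 mm

130 × 184 mm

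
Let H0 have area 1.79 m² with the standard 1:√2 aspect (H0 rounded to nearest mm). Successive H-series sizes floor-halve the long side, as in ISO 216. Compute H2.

562 × 795 mm

Let H0's short side be w mm. w · w√2 = 1.79 m² = 1,790,000 mm², so w ≈ 1125.0 mm and w√2 ≈ 1591.1 mm → H0 = 1125 × 1591 mm.
H1: ⌊1591/2⌋ × 1125 = 795 × 1125 mm
H2: ⌊1125/2⌋ × 795 = 562 × 795 mm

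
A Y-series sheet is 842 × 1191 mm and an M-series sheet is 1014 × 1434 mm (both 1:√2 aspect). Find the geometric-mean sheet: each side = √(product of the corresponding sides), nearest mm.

924 × 1307 mm

Short side: √(842 · 1014) = √853788 ≈ 924.0 → 924 mm
Long side: √(1191 · 1434) = √1707894 ≈ 1306.9 → 1307 mm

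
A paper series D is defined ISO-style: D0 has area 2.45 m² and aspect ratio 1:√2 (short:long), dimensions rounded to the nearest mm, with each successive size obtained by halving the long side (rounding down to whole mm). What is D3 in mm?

Let D0's short side be w mm. w · w√2 = 2.45 m² = 2,450,000 mm², so w ≈ 1316.2 mm and w√2 ≈ 1861.4 mm → D0 = 1316 × 1861 mm.
D1: ⌊1861/2⌋ × 1316 = 930 × 1316 mm
D2: ⌊1316/2⌋ × 930 = 658 × 930 mm
D3: ⌊930/2⌋ × 658 = 465 × 658 mm

465 × 658 mm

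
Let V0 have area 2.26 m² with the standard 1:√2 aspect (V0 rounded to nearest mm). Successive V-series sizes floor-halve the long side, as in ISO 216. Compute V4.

316 × 447 mm

Let V0's short side be w mm. w · w√2 = 2.26 m² = 2,260,000 mm², so w ≈ 1264.1 mm and w√2 ≈ 1787.8 mm → V0 = 1264 × 1788 mm.
V1: ⌊1788/2⌋ × 1264 = 894 × 1264 mm
V2: ⌊1264/2⌋ × 894 = 632 × 894 mm
V3: ⌊894/2⌋ × 632 = 447 × 632 mm
V4: ⌊632/2⌋ × 447 = 316 × 447 mm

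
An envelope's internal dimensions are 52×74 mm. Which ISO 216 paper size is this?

Aspect ratio 74/52 ≈ 1.423 — close to the ISO √2 ≈ 1.414.
In the A-series (A0 area = 1 m²): A8 = 52 × 74 mm.

A8 (52 × 74 mm)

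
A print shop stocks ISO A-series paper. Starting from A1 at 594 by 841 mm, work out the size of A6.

A2: ⌊841/2⌋ × 594 = 420 × 594 mm
A3: ⌊594/2⌋ × 420 = 297 × 420 mm
A4: ⌊420/2⌋ × 297 = 210 × 297 mm
A5: ⌊297/2⌋ × 210 = 148 × 210 mm
A6: ⌊210/2⌋ × 148 = 105 × 148 mm

105 × 148 mm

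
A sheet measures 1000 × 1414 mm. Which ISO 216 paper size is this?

B0 (1000 × 1414 mm)

Aspect ratio 1414/1000 ≈ 1.414 — close to the ISO √2 ≈ 1.414.
In the B-series (B0 = 1000 × 1414 mm): B0 = 1000 × 1414 mm.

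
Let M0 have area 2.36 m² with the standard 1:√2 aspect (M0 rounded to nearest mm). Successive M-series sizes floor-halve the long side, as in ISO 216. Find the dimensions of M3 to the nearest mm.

456 × 646 mm

Let M0's short side be w mm. w · w√2 = 2.36 m² = 2,360,000 mm², so w ≈ 1291.8 mm and w√2 ≈ 1826.9 mm → M0 = 1292 × 1827 mm.
M1: ⌊1827/2⌋ × 1292 = 913 × 1292 mm
M2: ⌊1292/2⌋ × 913 = 646 × 913 mm
M3: ⌊913/2⌋ × 646 = 456 × 646 mm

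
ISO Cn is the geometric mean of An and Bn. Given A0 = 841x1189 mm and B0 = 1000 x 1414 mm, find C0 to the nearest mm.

917 × 1297 mm

Short side: √(841 · 1000) = √841000 ≈ 917.1 → 917 mm
Long side: √(1189 · 1414) = √1681246 ≈ 1296.6 → 1297 mm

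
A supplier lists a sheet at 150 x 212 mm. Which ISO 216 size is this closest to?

Aspect ratio 212/150 ≈ 1.413 — close to the ISO √2 ≈ 1.414.
In the A-series (A0 area = 1 m²): A5 = 148 × 210 mm.
Off by 4 mm total — nearest standard size.

A5 (148 × 210 mm)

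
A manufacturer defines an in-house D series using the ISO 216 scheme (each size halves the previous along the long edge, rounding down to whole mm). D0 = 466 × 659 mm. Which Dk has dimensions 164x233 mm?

D3

D0: 466 × 659 mm
D1: 329 × 466 mm
D2: 233 × 329 mm
D3: 164 × 233 mm
D4: 116 × 164 mm
→ matches D3.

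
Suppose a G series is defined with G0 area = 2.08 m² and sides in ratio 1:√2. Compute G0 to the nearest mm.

1213 × 1715 mm

Let the short side be w mm. Then w · w√2 = 2.08 m² = 2,080,000 mm².
w² = 2,080,000/√2, so w ≈ 1212.8 mm; long side = w√2 ≈ 1715.1 mm.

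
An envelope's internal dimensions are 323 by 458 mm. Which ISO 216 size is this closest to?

C3 (324 × 458 mm)

Aspect ratio 458/323 ≈ 1.418 — close to the ISO √2 ≈ 1.414.
In the C-series (envelope sizes, between A and B): C3 = 324 × 458 mm.
Off by 1 mm total — nearest standard size.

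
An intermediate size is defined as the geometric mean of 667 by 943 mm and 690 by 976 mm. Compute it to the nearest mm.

Short side: √(667 · 690) = √460230 ≈ 678.4 → 678 mm
Long side: √(943 · 976) = √920368 ≈ 959.4 → 959 mm

678 × 959 mm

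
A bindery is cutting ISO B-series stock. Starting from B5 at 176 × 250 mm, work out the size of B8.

62 × 88 mm

B6: ⌊250/2⌋ × 176 = 125 × 176 mm
B7: ⌊176/2⌋ × 125 = 88 × 125 mm
B8: ⌊125/2⌋ × 88 = 62 × 88 mm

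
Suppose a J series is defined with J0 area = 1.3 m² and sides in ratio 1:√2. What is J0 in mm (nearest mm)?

959 × 1356 mm

Let the short side be w mm. Then w · w√2 = 1.3 m² = 1,300,000 mm².
w² = 1,300,000/√2, so w ≈ 958.8 mm; long side = w√2 ≈ 1355.9 mm.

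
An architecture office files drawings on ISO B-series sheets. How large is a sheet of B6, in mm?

B0 = 1000 × 1414 mm (B0 has a 1000 mm short side, aspect 1:√2).
B1: ⌊1414/2⌋ × 1000 = 707 × 1000 mm
B2: ⌊1000/2⌋ × 707 = 500 × 707 mm
B3: ⌊707/2⌋ × 500 = 353 × 500 mm
B4: ⌊500/2⌋ × 353 = 250 × 353 mm
B5: ⌊353/2⌋ × 250 = 176 × 250 mm
B6: ⌊250/2⌋ × 176 = 125 × 176 mm

125 × 176 mm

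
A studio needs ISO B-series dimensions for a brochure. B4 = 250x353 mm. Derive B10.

31 × 44 mm

B5: ⌊353/2⌋ × 250 = 176 × 250 mm
B6: ⌊250/2⌋ × 176 = 125 × 176 mm
B7: ⌊176/2⌋ × 125 = 88 × 125 mm
B8: ⌊125/2⌋ × 88 = 62 × 88 mm
B9: ⌊88/2⌋ × 62 = 44 × 62 mm
B10: ⌊62/2⌋ × 44 = 31 × 44 mm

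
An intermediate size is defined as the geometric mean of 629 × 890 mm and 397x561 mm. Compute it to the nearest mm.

500 × 707 mm

Short side: √(629 · 397) = √249713 ≈ 499.7 → 500 mm
Long side: √(890 · 561) = √499290 ≈ 706.6 → 707 mm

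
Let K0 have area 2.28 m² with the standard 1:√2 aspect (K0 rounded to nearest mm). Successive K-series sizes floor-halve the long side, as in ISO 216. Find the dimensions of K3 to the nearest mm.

Let K0's short side be w mm. w · w√2 = 2.28 m² = 2,280,000 mm², so w ≈ 1269.7 mm and w√2 ≈ 1795.7 mm → K0 = 1270 × 1796 mm.
K1: ⌊1796/2⌋ × 1270 = 898 × 1270 mm
K2: ⌊1270/2⌋ × 898 = 635 × 898 mm
K3: ⌊898/2⌋ × 635 = 449 × 635 mm

449 × 635 mm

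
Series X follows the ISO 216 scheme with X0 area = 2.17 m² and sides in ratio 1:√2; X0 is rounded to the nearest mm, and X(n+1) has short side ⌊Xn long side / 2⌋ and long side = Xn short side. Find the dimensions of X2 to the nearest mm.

619 × 876 mm

Let X0's short side be w mm. w · w√2 = 2.17 m² = 2,170,000 mm², so w ≈ 1238.7 mm and w√2 ≈ 1751.8 mm → X0 = 1239 × 1752 mm.
X1: ⌊1752/2⌋ × 1239 = 876 × 1239 mm
X2: ⌊1239/2⌋ × 876 = 619 × 876 mm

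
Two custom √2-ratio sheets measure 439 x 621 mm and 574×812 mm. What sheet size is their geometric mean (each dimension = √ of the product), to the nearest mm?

502 × 710 mm

Short side: √(439 · 574) = √251986 ≈ 502.0 → 502 mm
Long side: √(621 · 812) = √504252 ≈ 710.1 → 710 mm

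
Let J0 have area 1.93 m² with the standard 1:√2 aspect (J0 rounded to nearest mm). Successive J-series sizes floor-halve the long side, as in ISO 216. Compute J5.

Let J0's short side be w mm. w · w√2 = 1.93 m² = 1,930,000 mm², so w ≈ 1168.2 mm and w√2 ≈ 1652.1 mm → J0 = 1168 × 1652 mm.
J1: ⌊1652/2⌋ × 1168 = 826 × 1168 mm
J2: ⌊1168/2⌋ × 826 = 584 × 826 mm
J3: ⌊826/2⌋ × 584 = 413 × 584 mm
J4: ⌊584/2⌋ × 413 = 292 × 413 mm
J5: ⌊413/2⌋ × 292 = 206 × 292 mm

206 × 292 mm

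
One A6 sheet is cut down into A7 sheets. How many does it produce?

2

Each ISO step halves the sheet: 1 × A6 → 2 × A7
From A6 to A7 is 1 halving step: 2^1 = 2.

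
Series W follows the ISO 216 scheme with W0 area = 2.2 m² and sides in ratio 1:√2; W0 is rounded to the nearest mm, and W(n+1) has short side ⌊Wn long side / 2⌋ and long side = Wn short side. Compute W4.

311 × 441 mm

Let W0's short side be w mm. w · w√2 = 2.2 m² = 2,200,000 mm², so w ≈ 1247.3 mm and w√2 ≈ 1763.9 mm → W0 = 1247 × 1764 mm.
W1: ⌊1764/2⌋ × 1247 = 882 × 1247 mm
W2: ⌊1247/2⌋ × 882 = 623 × 882 mm
W3: ⌊882/2⌋ × 623 = 441 × 623 mm
W4: ⌊623/2⌋ × 441 = 311 × 441 mm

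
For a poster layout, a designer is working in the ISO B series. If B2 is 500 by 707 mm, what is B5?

B3: ⌊707/2⌋ × 500 = 353 × 500 mm
B4: ⌊500/2⌋ × 353 = 250 × 353 mm
B5: ⌊353/2⌋ × 250 = 176 × 250 mm

176 × 250 mm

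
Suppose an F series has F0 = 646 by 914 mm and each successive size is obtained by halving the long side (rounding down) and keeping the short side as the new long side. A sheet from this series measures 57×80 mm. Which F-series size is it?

F0: 646 × 914 mm
F1: 457 × 646 mm
F2: 323 × 457 mm
F3: 228 × 323 mm
F4: 161 × 228 mm
F5: 114 × 161 mm
F6: 80 × 114 mm
F7: 57 × 80 mm
F8: 40 × 57 mm
→ matches F7.

F7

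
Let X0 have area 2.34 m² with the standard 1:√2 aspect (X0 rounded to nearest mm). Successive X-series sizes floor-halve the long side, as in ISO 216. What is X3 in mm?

Let X0's short side be w mm. w · w√2 = 2.34 m² = 2,340,000 mm², so w ≈ 1286.3 mm and w√2 ≈ 1819.1 mm → X0 = 1286 × 1819 mm.
X1: ⌊1819/2⌋ × 1286 = 909 × 1286 mm
X2: ⌊1286/2⌋ × 909 = 643 × 909 mm
X3: ⌊909/2⌋ × 643 = 454 × 643 mm

454 × 643 mm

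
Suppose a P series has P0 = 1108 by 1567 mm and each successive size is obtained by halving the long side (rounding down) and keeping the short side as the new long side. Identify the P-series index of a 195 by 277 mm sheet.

P0: 1108 × 1567 mm
P1: 783 × 1108 mm
P2: 554 × 783 mm
P3: 391 × 554 mm
P4: 277 × 391 mm
P5: 195 × 277 mm
P6: 138 × 195 mm
→ matches P5.

P5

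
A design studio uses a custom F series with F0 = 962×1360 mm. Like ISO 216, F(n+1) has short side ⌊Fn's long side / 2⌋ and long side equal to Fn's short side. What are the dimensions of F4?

F1: ⌊1360/2⌋ × 962 = 680 × 962 mm
F2: ⌊962/2⌋ × 680 = 481 × 680 mm
F3: ⌊680/2⌋ × 481 = 340 × 481 mm
F4: ⌊481/2⌋ × 340 = 240 × 340 mm

240 × 340 mm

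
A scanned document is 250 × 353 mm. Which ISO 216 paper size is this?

Aspect ratio 353/250 ≈ 1.412 — close to the ISO √2 ≈ 1.414.
In the B-series (B0 = 1000 × 1414 mm): B4 = 250 × 353 mm.

B4 (250 × 353 mm)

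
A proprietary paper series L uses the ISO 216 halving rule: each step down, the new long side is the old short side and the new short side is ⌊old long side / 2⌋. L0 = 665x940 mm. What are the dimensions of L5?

117 × 166 mm

L1: ⌊940/2⌋ × 665 = 470 × 665 mm
L2: ⌊665/2⌋ × 470 = 332 × 470 mm
L3: ⌊470/2⌋ × 332 = 235 × 332 mm
L4: ⌊332/2⌋ × 235 = 166 × 235 mm
L5: ⌊235/2⌋ × 166 = 117 × 166 mm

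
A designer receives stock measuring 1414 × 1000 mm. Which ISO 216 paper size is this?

B0 (1000 × 1414 mm)

Aspect ratio 1414/1000 ≈ 1.414 — close to the ISO √2 ≈ 1.414.
In the B-series (B0 = 1000 × 1414 mm): B0 = 1000 × 1414 mm.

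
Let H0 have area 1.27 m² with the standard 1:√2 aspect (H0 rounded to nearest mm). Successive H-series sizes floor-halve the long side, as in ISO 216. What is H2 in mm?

Let H0's short side be w mm. w · w√2 = 1.27 m² = 1,270,000 mm², so w ≈ 947.6 mm and w√2 ≈ 1340.2 mm → H0 = 948 × 1340 mm.
H1: ⌊1340/2⌋ × 948 = 670 × 948 mm
H2: ⌊948/2⌋ × 670 = 474 × 670 mm

474 × 670 mm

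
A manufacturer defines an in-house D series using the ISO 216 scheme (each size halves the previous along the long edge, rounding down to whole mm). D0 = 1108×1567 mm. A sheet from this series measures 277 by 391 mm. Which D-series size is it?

D0: 1108 × 1567 mm
D1: 783 × 1108 mm
D2: 554 × 783 mm
D3: 391 × 554 mm
D4: 277 × 391 mm
D5: 195 × 277 mm
→ matches D4.

D4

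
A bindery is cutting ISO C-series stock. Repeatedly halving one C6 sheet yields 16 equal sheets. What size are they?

C10

16 = 2^4, so 4 halving steps.
C6 → C7 → … → C10 after 4 steps.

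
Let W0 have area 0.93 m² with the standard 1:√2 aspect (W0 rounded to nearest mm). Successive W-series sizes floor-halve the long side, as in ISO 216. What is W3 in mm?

Let W0's short side be w mm. w · w√2 = 0.93 m² = 930,000 mm², so w ≈ 810.9 mm and w√2 ≈ 1146.8 mm → W0 = 811 × 1147 mm.
W1: ⌊1147/2⌋ × 811 = 573 × 811 mm
W2: ⌊811/2⌋ × 573 = 405 × 573 mm
W3: ⌊573/2⌋ × 405 = 286 × 405 mm

286 × 405 mm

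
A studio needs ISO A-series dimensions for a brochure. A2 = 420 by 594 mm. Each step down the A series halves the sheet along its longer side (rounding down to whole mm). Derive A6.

105 × 148 mm

A3: ⌊594/2⌋ × 420 = 297 × 420 mm
A4: ⌊420/2⌋ × 297 = 210 × 297 mm
A5: ⌊297/2⌋ × 210 = 148 × 210 mm
A6: ⌊210/2⌋ × 148 = 105 × 148 mm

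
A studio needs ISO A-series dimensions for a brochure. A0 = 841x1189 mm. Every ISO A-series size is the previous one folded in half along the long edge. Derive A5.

148 × 210 mm

A1: ⌊1189/2⌋ × 841 = 594 × 841 mm
A2: ⌊841/2⌋ × 594 = 420 × 594 mm
A3: ⌊594/2⌋ × 420 = 297 × 420 mm
A4: ⌊420/2⌋ × 297 = 210 × 297 mm
A5: ⌊297/2⌋ × 210 = 148 × 210 mm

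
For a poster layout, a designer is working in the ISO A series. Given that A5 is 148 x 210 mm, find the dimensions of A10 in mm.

26 × 37 mm

A6: ⌊210/2⌋ × 148 = 105 × 148 mm
A7: ⌊148/2⌋ × 105 = 74 × 105 mm
A8: ⌊105/2⌋ × 74 = 52 × 74 mm
A9: ⌊74/2⌋ × 52 = 37 × 52 mm
A10: ⌊52/2⌋ × 37 = 26 × 37 mm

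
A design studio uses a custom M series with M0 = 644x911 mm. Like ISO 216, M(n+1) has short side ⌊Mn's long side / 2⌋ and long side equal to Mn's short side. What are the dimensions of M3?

227 × 322 mm

M1: ⌊911/2⌋ × 644 = 455 × 644 mm
M2: ⌊644/2⌋ × 455 = 322 × 455 mm
M3: ⌊455/2⌋ × 322 = 227 × 322 mm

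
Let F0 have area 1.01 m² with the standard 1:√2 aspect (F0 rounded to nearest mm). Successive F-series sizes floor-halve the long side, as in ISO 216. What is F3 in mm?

298 × 422 mm

Let F0's short side be w mm. w · w√2 = 1.01 m² = 1,010,000 mm², so w ≈ 845.1 mm and w√2 ≈ 1195.1 mm → F0 = 845 × 1195 mm.
F1: ⌊1195/2⌋ × 845 = 597 × 845 mm
F2: ⌊845/2⌋ × 597 = 422 × 597 mm
F3: ⌊597/2⌋ × 422 = 298 × 422 mm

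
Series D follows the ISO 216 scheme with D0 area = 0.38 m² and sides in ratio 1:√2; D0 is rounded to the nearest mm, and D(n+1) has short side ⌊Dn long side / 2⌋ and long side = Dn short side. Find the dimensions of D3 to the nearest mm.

183 × 259 mm

Let D0's short side be w mm. w · w√2 = 0.38 m² = 380,000 mm², so w ≈ 518.4 mm and w√2 ≈ 733.1 mm → D0 = 518 × 733 mm.
D1: ⌊733/2⌋ × 518 = 366 × 518 mm
D2: ⌊518/2⌋ × 366 = 259 × 366 mm
D3: ⌊366/2⌋ × 259 = 183 × 259 mm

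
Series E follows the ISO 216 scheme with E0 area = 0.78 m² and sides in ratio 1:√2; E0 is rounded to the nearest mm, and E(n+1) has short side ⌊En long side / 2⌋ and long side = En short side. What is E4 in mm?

Let E0's short side be w mm. w · w√2 = 0.78 m² = 780,000 mm², so w ≈ 742.7 mm and w√2 ≈ 1050.3 mm → E0 = 743 × 1050 mm.
E1: ⌊1050/2⌋ × 743 = 525 × 743 mm
E2: ⌊743/2⌋ × 525 = 371 × 525 mm
E3: ⌊525/2⌋ × 371 = 262 × 371 mm
E4: ⌊371/2⌋ × 262 = 185 × 262 mm

185 × 262 mm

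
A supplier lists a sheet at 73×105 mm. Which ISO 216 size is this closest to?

A7 (74 × 105 mm)

Aspect ratio 105/73 ≈ 1.438 (ISO target is √2 ≈ 1.414).
In the A-series (A0 area = 1 m²): A7 = 74 × 105 mm.
Off by 1 mm total — nearest standard size.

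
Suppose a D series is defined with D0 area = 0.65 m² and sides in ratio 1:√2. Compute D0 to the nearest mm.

Let the short side be w mm. Then w · w√2 = 0.65 m² = 650,000 mm².
w² = 650,000/√2, so w ≈ 678.0 mm; long side = w√2 ≈ 958.8 mm.

678 × 959 mm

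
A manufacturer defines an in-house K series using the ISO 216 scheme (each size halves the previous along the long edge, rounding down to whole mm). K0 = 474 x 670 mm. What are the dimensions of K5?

83 × 118 mm

K1: ⌊670/2⌋ × 474 = 335 × 474 mm
K2: ⌊474/2⌋ × 335 = 237 × 335 mm
K3: ⌊335/2⌋ × 237 = 167 × 237 mm
K4: ⌊237/2⌋ × 167 = 118 × 167 mm
K5: ⌊167/2⌋ × 118 = 83 × 118 mm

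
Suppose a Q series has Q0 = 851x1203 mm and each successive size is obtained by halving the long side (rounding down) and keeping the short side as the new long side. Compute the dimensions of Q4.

Q1: ⌊1203/2⌋ × 851 = 601 × 851 mm
Q2: ⌊851/2⌋ × 601 = 425 × 601 mm
Q3: ⌊601/2⌋ × 425 = 300 × 425 mm
Q4: ⌊425/2⌋ × 300 = 212 × 300 mm

212 × 300 mm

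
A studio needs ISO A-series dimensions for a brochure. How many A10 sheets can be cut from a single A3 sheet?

Each ISO step halves the sheet: 1 × A3 → 2 × A4 → 4 × A5 → 8 × A6 → …
From A3 to A10 is 7 halving steps: 2^7 = 128.

128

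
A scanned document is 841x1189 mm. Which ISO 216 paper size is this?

A0 (841 × 1189 mm)

Aspect ratio 1189/841 ≈ 1.414 — close to the ISO √2 ≈ 1.414.
In the A-series (A0 area = 1 m²): A0 = 841 × 1189 mm.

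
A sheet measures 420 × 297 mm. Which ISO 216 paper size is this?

A3 (297 × 420 mm)

Aspect ratio 420/297 ≈ 1.414 — close to the ISO √2 ≈ 1.414.
In the A-series (A0 area = 1 m²): A3 = 297 × 420 mm.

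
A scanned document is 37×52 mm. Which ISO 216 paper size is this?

Aspect ratio 52/37 ≈ 1.405 — close to the ISO √2 ≈ 1.414.
In the A-series (A0 area = 1 m²): A9 = 37 × 52 mm.

A9 (37 × 52 mm)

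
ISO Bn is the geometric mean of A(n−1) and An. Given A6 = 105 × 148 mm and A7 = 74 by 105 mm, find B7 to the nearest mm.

88 × 125 mm

Short side: √(105 · 74) = √7770 ≈ 88.1 → 88 mm
Long side: √(148 · 105) = √15540 ≈ 124.7 → 125 mm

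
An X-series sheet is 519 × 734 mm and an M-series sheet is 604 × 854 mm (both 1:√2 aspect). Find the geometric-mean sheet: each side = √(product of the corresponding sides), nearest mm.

Short side: √(519 · 604) = √313476 ≈ 559.9 → 560 mm
Long side: √(734 · 854) = √626836 ≈ 791.7 → 792 mm

560 × 792 mm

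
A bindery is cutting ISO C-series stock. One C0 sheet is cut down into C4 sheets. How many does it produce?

Each ISO step halves the sheet: 1 × C0 → 2 × C1 → 4 × C2 → 8 × C3 → …
From C0 to C4 is 4 halving steps: 2^4 = 16.

16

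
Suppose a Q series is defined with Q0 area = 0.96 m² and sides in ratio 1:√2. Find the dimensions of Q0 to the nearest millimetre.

Let the short side be w mm. Then w · w√2 = 0.96 m² = 960,000 mm².
w² = 960,000/√2, so w ≈ 823.9 mm; long side = w√2 ≈ 1165.2 mm.

824 × 1165 mm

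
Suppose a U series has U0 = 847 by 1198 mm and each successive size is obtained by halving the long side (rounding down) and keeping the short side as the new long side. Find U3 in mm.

U1: ⌊1198/2⌋ × 847 = 599 × 847 mm
U2: ⌊847/2⌋ × 599 = 423 × 599 mm
U3: ⌊599/2⌋ × 423 = 299 × 423 mm

299 × 423 mm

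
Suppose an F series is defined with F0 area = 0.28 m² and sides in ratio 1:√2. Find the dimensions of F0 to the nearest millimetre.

445 × 629 mm

Let the short side be w mm. Then w · w√2 = 0.28 m² = 280,000 mm².
w² = 280,000/√2, so w ≈ 445.0 mm; long side = w√2 ≈ 629.3 mm.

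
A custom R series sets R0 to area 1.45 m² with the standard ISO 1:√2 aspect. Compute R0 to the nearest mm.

1013 × 1432 mm

Let the short side be w mm. Then w · w√2 = 1.45 m² = 1,450,000 mm².
w² = 1,450,000/√2, so w ≈ 1012.6 mm; long side = w√2 ≈ 1432.0 mm.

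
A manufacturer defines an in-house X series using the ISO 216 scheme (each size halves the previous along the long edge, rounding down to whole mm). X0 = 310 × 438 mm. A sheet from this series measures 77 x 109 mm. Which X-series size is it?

X4

X0: 310 × 438 mm
X1: 219 × 310 mm
X2: 155 × 219 mm
X3: 109 × 155 mm
X4: 77 × 109 mm
X5: 54 × 77 mm
→ matches X4.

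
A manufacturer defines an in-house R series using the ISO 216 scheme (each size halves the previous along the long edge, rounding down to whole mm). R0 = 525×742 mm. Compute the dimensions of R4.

131 × 185 mm

R1: ⌊742/2⌋ × 525 = 371 × 525 mm
R2: ⌊525/2⌋ × 371 = 262 × 371 mm
R3: ⌊371/2⌋ × 262 = 185 × 262 mm
R4: ⌊262/2⌋ × 185 = 131 × 185 mm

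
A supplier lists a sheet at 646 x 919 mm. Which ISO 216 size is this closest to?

Aspect ratio 919/646 ≈ 1.423 — close to the ISO √2 ≈ 1.414.
In the C-series (envelope sizes, between A and B): C1 = 648 × 917 mm.
Off by 4 mm total — nearest standard size.

C1 (648 × 917 mm)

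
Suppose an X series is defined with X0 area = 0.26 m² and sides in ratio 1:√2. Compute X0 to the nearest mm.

Let the short side be w mm. Then w · w√2 = 0.26 m² = 260,000 mm².
w² = 260,000/√2, so w ≈ 428.8 mm; long side = w√2 ≈ 606.4 mm.

429 × 606 mm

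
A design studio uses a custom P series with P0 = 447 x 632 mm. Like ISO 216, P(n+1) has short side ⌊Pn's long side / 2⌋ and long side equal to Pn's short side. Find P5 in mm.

P1: ⌊632/2⌋ × 447 = 316 × 447 mm
P2: ⌊447/2⌋ × 316 = 223 × 316 mm
P3: ⌊316/2⌋ × 223 = 158 × 223 mm
P4: ⌊223/2⌋ × 158 = 111 × 158 mm
P5: ⌊158/2⌋ × 111 = 79 × 111 mm

79 × 111 mm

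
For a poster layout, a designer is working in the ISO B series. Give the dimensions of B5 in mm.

176 × 250 mm

B0 = 1000 × 1414 mm (B0 has a 1000 mm short side, aspect 1:√2).
B1: ⌊1414/2⌋ × 1000 = 707 × 1000 mm
B2: ⌊1000/2⌋ × 707 = 500 × 707 mm
B3: ⌊707/2⌋ × 500 = 353 × 500 mm
B4: ⌊500/2⌋ × 353 = 250 × 353 mm
B5: ⌊353/2⌋ × 250 = 176 × 250 mm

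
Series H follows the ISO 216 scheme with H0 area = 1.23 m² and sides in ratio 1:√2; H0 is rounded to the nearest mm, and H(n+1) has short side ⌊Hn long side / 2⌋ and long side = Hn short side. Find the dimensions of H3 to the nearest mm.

Let H0's short side be w mm. w · w√2 = 1.23 m² = 1,230,000 mm², so w ≈ 932.6 mm and w√2 ≈ 1318.9 mm → H0 = 933 × 1319 mm.
H1: ⌊1319/2⌋ × 933 = 659 × 933 mm
H2: ⌊933/2⌋ × 659 = 466 × 659 mm
H3: ⌊659/2⌋ × 466 = 329 × 466 mm

329 × 466 mm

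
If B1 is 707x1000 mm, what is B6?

B2: ⌊1000/2⌋ × 707 = 500 × 707 mm
B3: ⌊707/2⌋ × 500 = 353 × 500 mm
B4: ⌊500/2⌋ × 353 = 250 × 353 mm
B5: ⌊353/2⌋ × 250 = 176 × 250 mm
B6: ⌊250/2⌋ × 176 = 125 × 176 mm

125 × 176 mm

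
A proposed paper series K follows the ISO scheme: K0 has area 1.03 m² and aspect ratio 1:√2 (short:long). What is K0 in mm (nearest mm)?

853 × 1207 mm

Let the short side be w mm. Then w · w√2 = 1.03 m² = 1,030,000 mm².
w² = 1,030,000/√2, so w ≈ 853.4 mm; long side = w√2 ≈ 1206.9 mm.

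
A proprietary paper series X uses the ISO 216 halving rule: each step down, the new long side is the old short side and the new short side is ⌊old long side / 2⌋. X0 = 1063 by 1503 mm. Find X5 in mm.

187 × 265 mm

X1 = 751 × 1063 mm (from X0 by 1 halving).
X2: ⌊1063/2⌋ × 751 = 531 × 751 mm
X3: ⌊751/2⌋ × 531 = 375 × 531 mm
X4: ⌊531/2⌋ × 375 = 265 × 375 mm
X5: ⌊375/2⌋ × 265 = 187 × 265 mm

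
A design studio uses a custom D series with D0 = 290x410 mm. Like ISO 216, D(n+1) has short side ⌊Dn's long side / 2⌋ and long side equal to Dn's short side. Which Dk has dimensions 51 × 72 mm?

D0: 290 × 410 mm
D1: 205 × 290 mm
D2: 145 × 205 mm
D3: 102 × 145 mm
D4: 72 × 102 mm
D5: 51 × 72 mm
D6: 36 × 51 mm
→ matches D5.

D5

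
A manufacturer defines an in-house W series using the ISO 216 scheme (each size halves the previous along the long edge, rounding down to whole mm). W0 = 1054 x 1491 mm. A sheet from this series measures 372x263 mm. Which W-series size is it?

W4

W0: 1054 × 1491 mm
W1: 745 × 1054 mm
W2: 527 × 745 mm
W3: 372 × 527 mm
W4: 263 × 372 mm
W5: 186 × 263 mm
→ matches W4.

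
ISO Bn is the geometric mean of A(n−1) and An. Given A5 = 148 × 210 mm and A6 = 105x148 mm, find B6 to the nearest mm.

125 × 176 mm

Short side: √(148 · 105) = √15540 ≈ 124.7 → 125 mm
Long side: √(210 · 148) = √31080 ≈ 176.3 → 176 mm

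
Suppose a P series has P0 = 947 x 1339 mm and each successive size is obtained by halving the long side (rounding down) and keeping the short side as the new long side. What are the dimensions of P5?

167 × 236 mm

P1: ⌊1339/2⌋ × 947 = 669 × 947 mm
P2: ⌊947/2⌋ × 669 = 473 × 669 mm
P3: ⌊669/2⌋ × 473 = 334 × 473 mm
P4: ⌊473/2⌋ × 334 = 236 × 334 mm
P5: ⌊334/2⌋ × 236 = 167 × 236 mm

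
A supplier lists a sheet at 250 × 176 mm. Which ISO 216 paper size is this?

Aspect ratio 250/176 ≈ 1.420 — close to the ISO √2 ≈ 1.414.
In the B-series (B0 = 1000 × 1414 mm): B5 = 176 × 250 mm.

B5 (176 × 250 mm)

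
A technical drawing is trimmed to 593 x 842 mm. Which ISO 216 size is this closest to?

Aspect ratio 842/593 ≈ 1.420 — close to the ISO √2 ≈ 1.414.
In the A-series (A0 area = 1 m²): A1 = 594 × 841 mm.
Off by 2 mm total — nearest standard size.

A1 (594 × 841 mm)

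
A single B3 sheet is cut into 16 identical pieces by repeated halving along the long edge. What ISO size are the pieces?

16 = 2^4, so 4 halving steps.
B3 → B4 → … → B7 after 4 steps.

B7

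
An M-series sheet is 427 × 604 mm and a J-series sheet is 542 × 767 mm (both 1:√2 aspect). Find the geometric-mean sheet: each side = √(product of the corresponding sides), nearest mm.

Short side: √(427 · 542) = √231434 ≈ 481.1 → 481 mm
Long side: √(604 · 767) = √463268 ≈ 680.6 → 681 mm

481 × 681 mm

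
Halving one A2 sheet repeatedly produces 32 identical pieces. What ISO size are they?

A7

32 = 2^5, so 5 halving steps.
A2 → A3 → … → A7 after 5 steps.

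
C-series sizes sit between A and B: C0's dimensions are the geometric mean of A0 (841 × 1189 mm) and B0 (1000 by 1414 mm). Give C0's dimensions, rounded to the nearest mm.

Short: √(841 · 1000) = √841000 ≈ 917.1 mm.
Long: √(1189 · 1414) = √1681246 ≈ 1296.6 mm.

917 × 1297 mm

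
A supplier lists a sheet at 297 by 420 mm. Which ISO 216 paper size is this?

Aspect ratio 420/297 ≈ 1.414 — close to the ISO √2 ≈ 1.414.
In the A-series (A0 area = 1 m²): A3 = 297 × 420 mm.

A3 (297 × 420 mm)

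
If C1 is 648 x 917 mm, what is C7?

81 × 114 mm

C2: ⌊917/2⌋ × 648 = 458 × 648 mm
C3: ⌊648/2⌋ × 458 = 324 × 458 mm
C4: ⌊458/2⌋ × 324 = 229 × 324 mm
C5: ⌊324/2⌋ × 229 = 162 × 229 mm
C6: ⌊229/2⌋ × 162 = 114 × 162 mm
C7: ⌊162/2⌋ × 114 = 81 × 114 mm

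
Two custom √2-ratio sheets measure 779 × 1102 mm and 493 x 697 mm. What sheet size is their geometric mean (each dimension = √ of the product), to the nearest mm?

Short side: √(779 · 493) = √384047 ≈ 619.7 → 620 mm
Long side: √(1102 · 697) = √768094 ≈ 876.4 → 876 mm

620 × 876 mm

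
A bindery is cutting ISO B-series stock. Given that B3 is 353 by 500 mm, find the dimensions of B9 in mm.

44 × 62 mm

B4: ⌊500/2⌋ × 353 = 250 × 353 mm
B5: ⌊353/2⌋ × 250 = 176 × 250 mm
B6: ⌊250/2⌋ × 176 = 125 × 176 mm
B7: ⌊176/2⌋ × 125 = 88 × 125 mm
B8: ⌊125/2⌋ × 88 = 62 × 88 mm
B9: ⌊88/2⌋ × 62 = 44 × 62 mm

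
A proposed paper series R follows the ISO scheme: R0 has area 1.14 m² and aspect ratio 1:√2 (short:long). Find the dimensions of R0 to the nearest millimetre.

898 × 1270 mm

Let the short side be w mm. Then w · w√2 = 1.14 m² = 1,140,000 mm².
w² = 1,140,000/√2, so w ≈ 897.8 mm; long side = w√2 ≈ 1269.7 mm.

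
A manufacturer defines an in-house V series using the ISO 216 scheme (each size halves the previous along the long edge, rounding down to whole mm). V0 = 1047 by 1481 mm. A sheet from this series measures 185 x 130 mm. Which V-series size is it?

V6

V0: 1047 × 1481 mm
V1: 740 × 1047 mm
V2: 523 × 740 mm
V3: 370 × 523 mm
V4: 261 × 370 mm
V5: 185 × 261 mm
V6: 130 × 185 mm
V7: 92 × 130 mm
→ matches V6.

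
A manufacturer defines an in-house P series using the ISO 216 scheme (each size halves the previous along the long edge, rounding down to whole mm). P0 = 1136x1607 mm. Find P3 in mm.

401 × 568 mm

P1: ⌊1607/2⌋ × 1136 = 803 × 1136 mm
P2: ⌊1136/2⌋ × 803 = 568 × 803 mm
P3: ⌊803/2⌋ × 568 = 401 × 568 mm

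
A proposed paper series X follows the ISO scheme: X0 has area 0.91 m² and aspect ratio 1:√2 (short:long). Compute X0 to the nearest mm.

Let the short side be w mm. Then w · w√2 = 0.91 m² = 910,000 mm².
w² = 910,000/√2, so w ≈ 802.2 mm; long side = w√2 ≈ 1134.4 mm.

802 × 1134 mm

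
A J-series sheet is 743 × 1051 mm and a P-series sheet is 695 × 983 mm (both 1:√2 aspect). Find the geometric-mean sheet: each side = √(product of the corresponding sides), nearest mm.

Short side: √(743 · 695) = √516385 ≈ 718.6 → 719 mm
Long side: √(1051 · 983) = √1033133 ≈ 1016.4 → 1016 mm

719 × 1016 mm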